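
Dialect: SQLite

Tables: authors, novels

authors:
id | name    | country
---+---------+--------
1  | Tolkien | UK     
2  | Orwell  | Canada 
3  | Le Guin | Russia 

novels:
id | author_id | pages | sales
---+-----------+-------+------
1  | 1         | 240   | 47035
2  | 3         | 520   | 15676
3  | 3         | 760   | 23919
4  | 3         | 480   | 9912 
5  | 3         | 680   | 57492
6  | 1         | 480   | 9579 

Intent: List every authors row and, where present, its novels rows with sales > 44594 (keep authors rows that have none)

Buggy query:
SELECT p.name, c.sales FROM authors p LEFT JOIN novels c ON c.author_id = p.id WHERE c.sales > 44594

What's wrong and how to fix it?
Bug: A WHERE condition on the right-hand table after LEFT JOIN drops unmatched parents

Fix: Put 'c.sales > 44594' in the JOIN's ON clause instead of WHERE

Corrected query:
SELECT p.name, c.sales FROM authors p LEFT JOIN novels c ON c.author_id = p.id AND c.sales > 44594

Result:
name    | sales
--------+------
Tolkien | 47035
Orwell  | NULL 
Le Guin | 57492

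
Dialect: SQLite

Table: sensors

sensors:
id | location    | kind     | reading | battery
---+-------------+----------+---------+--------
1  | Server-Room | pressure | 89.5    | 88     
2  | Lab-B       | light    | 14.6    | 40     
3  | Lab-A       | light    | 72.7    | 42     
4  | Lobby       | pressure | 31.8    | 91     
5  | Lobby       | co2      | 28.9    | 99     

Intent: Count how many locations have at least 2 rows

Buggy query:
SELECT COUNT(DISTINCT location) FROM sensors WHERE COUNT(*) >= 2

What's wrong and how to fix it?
Bug: COUNT(*) cannot appear in WHERE; the per-group count doesn't exist yet

Fix: Use a subquery that GROUPs and filters with HAVING, then count its rows

Corrected query:
SELECT COUNT(*) FROM (SELECT location FROM sensors GROUP BY location HAVING COUNT(*) >= 2)

Result:
COUNT(*)
--------
1       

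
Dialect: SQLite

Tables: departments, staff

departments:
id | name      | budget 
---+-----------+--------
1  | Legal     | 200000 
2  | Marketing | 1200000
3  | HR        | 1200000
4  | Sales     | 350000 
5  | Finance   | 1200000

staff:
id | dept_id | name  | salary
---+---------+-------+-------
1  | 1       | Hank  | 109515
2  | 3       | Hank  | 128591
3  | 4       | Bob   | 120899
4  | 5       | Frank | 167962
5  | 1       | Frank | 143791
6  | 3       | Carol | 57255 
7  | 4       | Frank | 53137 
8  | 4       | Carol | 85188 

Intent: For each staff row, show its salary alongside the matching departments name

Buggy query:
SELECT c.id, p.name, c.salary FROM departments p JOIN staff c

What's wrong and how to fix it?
Bug: Missing join condition: each staff row is matched to all departments rows instead of just its own

Fix: Specify the join condition linking the foreign key to the parent id

Corrected query:
SELECT c.id, p.name, c.salary FROM departments p JOIN staff c ON c.dept_id = p.id

Result:
id | name    | salary
---+---------+-------
1  | Legal   | 109515
2  | HR      | 128591
3  | Sales   | 120899
4  | Finance | 167962
5  | Legal   | 143791
6  | HR      | 57255 
7  | Sales   | 53137 
8  | Sales   | 85188 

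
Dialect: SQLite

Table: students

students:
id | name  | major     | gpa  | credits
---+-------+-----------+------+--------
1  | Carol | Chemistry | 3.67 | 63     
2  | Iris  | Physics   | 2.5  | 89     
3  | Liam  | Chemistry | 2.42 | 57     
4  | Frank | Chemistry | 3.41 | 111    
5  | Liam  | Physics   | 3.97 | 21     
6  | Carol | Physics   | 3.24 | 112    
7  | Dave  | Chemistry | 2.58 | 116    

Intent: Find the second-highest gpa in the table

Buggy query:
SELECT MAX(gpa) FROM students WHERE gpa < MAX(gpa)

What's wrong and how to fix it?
Bug: MAX(gpa) on the right of the comparison is an aggregate-in-WHERE error

Fix: Compute the overall MAX in a subquery, then take MAX of rows below it

Corrected query:
SELECT MAX(gpa) FROM students WHERE gpa < (SELECT MAX(gpa) FROM students)

Result:
MAX(gpa)
--------
3.67    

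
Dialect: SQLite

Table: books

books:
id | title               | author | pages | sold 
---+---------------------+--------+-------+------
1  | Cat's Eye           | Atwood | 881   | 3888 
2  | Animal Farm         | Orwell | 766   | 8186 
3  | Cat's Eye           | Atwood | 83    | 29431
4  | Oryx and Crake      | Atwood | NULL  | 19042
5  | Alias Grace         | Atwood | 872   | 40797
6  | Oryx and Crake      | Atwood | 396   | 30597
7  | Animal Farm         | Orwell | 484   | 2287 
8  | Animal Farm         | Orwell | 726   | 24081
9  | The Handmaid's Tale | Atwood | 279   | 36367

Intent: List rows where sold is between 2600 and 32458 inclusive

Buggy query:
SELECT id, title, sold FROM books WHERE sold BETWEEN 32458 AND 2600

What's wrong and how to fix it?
Bug: BETWEEN expects the lower bound first; with 32458 AND 2600 the range is empty

Fix: Write BETWEEN 2600 AND 32458

Corrected query:
SELECT id, title, sold FROM books WHERE sold BETWEEN 2600 AND 32458

Result:
id | title          | sold 
---+----------------+------
1  | Cat's Eye      | 3888 
2  | Animal Farm    | 8186 
3  | Cat's Eye      | 29431
4  | Oryx and Crake | 19042
6  | Oryx and Crake | 30597
8  | Animal Farm    | 24081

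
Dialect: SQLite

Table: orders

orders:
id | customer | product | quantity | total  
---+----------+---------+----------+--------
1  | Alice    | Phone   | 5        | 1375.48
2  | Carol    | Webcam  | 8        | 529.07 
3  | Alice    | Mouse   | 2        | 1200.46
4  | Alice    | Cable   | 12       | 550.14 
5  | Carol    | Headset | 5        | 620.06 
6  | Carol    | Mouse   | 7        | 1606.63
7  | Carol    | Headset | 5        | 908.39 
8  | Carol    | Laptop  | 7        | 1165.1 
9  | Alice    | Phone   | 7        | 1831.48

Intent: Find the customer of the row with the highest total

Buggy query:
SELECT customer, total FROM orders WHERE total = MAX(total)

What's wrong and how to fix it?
Bug: MAX(total) is an aggregate and cannot be used directly in WHERE

Fix: Use a subquery: WHERE total = (SELECT MAX(total) FROM orders)

Corrected query:
SELECT customer, total FROM orders WHERE total = (SELECT MAX(total) FROM orders)

Result:
customer | total  
---------+--------
Alice    | 1831.48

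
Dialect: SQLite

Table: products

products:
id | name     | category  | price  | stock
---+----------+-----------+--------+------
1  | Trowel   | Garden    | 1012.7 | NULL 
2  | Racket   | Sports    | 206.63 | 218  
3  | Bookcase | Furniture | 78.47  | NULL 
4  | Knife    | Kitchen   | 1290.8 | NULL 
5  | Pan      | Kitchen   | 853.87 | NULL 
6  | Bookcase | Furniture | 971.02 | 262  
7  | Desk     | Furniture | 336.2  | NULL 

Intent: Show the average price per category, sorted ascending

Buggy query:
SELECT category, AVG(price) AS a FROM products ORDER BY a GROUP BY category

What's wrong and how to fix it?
Bug: GROUP BY must precede ORDER BY

Fix: Reorder: SELECT … FROM … GROUP BY … ORDER BY …

Corrected query:
SELECT category, AVG(price) AS a FROM products GROUP BY category ORDER BY a

Result:
category  | a         
----------+-----------
Sports    | 206.63    
Furniture | 461.896667
Garden    | 1012.7    
Kitchen   | 1072.335  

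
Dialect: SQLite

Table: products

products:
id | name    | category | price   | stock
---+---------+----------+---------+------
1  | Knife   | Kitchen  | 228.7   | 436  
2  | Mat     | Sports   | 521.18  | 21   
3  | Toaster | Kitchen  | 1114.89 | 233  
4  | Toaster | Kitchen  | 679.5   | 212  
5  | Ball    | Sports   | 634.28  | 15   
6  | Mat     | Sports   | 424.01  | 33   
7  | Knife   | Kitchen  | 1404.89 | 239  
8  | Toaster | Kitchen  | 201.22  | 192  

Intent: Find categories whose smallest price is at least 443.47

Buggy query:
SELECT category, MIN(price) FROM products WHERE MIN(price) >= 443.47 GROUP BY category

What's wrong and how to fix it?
Bug: MIN() in WHERE is a misuse of aggregate

Fix: Use HAVING for the per-group MIN condition

Corrected query:
SELECT category, MIN(price) FROM products GROUP BY category HAVING MIN(price) >= 443.47

Result:
(no rows)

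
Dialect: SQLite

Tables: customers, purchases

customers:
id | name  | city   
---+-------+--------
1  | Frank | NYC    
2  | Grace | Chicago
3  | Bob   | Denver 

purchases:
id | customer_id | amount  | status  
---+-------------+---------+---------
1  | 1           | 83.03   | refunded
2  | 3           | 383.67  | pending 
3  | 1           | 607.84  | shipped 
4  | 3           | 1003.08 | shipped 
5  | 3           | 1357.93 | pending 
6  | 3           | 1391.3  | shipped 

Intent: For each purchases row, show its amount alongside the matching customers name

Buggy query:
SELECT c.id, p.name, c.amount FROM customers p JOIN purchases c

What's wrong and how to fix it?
Bug: JOIN with no ON clause produces a cartesian product; every purchases row pairs with every customers row

Fix: Add ON c.customer_id = p.id to the JOIN

Corrected query:
SELECT c.id, p.name, c.amount FROM customers p JOIN purchases c ON c.customer_id = p.id

Result:
id | name  | amount 
---+-------+--------
1  | Frank | 83.03  
2  | Bob   | 383.67 
3  | Frank | 607.84 
4  | Bob   | 1003.08
5  | Bob   | 1357.93
6  | Bob   | 1391.3 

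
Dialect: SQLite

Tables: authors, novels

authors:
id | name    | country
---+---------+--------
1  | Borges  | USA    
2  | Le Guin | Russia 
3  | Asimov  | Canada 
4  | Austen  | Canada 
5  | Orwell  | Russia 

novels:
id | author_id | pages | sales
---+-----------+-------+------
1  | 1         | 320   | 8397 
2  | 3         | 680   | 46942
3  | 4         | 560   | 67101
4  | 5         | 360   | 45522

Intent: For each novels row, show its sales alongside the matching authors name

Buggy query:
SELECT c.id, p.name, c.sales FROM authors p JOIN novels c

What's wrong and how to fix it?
Bug: Missing join condition: each novels row is matched to all authors rows instead of just its own

Fix: Specify the join condition linking the foreign key to the parent id

Corrected query:
SELECT c.id, p.name, c.sales FROM authors p JOIN novels c ON c.author_id = p.id

Result:
id | name   | sales
---+--------+------
1  | Borges | 8397 
2  | Asimov | 46942
3  | Austen | 67101
4  | Orwell | 45522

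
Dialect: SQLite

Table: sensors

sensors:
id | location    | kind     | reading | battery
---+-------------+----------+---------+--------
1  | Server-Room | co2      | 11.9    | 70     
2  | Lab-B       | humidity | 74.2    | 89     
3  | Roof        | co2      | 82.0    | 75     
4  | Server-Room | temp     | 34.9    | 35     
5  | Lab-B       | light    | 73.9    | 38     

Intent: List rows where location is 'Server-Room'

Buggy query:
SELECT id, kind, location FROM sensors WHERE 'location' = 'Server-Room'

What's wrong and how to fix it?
Bug: 'location' in single quotes is a string literal, not the column; the comparison is literal-vs-literal and never true

Fix: Reference the column as location without single quotes

Corrected query:
SELECT id, kind, location FROM sensors WHERE location = 'Server-Room'

Result:
id | kind | location   
---+------+------------
1  | co2  | Server-Room
4  | temp | Server-Room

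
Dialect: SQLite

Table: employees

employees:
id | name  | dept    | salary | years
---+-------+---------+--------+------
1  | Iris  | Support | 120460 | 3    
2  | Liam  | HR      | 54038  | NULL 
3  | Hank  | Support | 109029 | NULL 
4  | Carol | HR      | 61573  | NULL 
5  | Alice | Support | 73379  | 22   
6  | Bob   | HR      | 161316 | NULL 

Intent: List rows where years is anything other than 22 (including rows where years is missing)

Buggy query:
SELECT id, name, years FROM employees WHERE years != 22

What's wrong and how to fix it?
Bug: 'years != 22' is unknown when years is NULL, so NULL rows are silently excluded

Fix: Handle NULL separately with IS NULL alongside the inequality

Corrected query:
SELECT id, name, years FROM employees WHERE years != 22 OR years IS NULL

Result:
id | name  | years
---+-------+------
1  | Iris  | 3    
2  | Liam  | NULL 
3  | Hank  | NULL 
4  | Carol | NULL 
6  | Bob   | NULL 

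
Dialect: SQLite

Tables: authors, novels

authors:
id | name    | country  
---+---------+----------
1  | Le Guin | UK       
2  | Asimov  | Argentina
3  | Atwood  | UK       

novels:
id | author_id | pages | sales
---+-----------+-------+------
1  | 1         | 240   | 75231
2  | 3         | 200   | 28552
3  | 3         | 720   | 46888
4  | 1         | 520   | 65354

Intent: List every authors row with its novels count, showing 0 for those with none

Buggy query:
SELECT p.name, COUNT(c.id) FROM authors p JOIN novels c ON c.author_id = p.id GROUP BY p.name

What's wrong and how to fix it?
Bug: INNER JOIN drops authors rows that have no matching novels rows

Fix: Switch to LEFT JOIN to retain unmatched parent rows

Corrected query:
SELECT p.name, COUNT(c.id) FROM authors p LEFT JOIN novels c ON c.author_id = p.id GROUP BY p.name

Result:
name    | COUNT(c.id)
--------+------------
Asimov  | 0          
Atwood  | 2          
Le Guin | 2          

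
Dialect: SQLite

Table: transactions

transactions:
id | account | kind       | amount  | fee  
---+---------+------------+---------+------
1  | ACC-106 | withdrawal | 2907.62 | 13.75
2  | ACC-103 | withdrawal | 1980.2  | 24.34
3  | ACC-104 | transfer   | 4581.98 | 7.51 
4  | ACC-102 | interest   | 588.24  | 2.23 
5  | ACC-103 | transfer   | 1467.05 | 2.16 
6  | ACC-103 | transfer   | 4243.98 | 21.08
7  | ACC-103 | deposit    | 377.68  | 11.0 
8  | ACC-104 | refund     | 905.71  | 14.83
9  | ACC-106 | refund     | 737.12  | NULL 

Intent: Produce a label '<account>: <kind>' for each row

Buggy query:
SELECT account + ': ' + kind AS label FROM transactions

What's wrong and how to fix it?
Bug: '+' is numeric addition; on text columns SQLite converts them to 0 instead of concatenating

Fix: Replace + with || to concatenate text

Corrected query:
SELECT account || ': ' || kind AS label FROM transactions

Result:
label              
-------------------
ACC-106: withdrawal
ACC-103: withdrawal
ACC-104: transfer  
ACC-102: interest  
ACC-103: transfer  
ACC-103: transfer  
ACC-103: deposit   
ACC-104: refund    
ACC-106: refund    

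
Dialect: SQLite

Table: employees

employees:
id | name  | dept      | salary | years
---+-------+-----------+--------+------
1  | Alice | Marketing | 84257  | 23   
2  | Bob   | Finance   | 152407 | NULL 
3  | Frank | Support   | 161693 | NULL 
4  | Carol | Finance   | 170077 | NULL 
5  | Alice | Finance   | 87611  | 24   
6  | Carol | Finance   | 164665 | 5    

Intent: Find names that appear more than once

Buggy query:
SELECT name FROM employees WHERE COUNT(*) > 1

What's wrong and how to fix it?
Bug: COUNT(*) is an aggregate and cannot be used in WHERE

Fix: Group first, then use HAVING for the count condition

Corrected query:
SELECT name FROM employees GROUP BY name HAVING COUNT(*) > 1

Result:
name 
-----
Alice
Carol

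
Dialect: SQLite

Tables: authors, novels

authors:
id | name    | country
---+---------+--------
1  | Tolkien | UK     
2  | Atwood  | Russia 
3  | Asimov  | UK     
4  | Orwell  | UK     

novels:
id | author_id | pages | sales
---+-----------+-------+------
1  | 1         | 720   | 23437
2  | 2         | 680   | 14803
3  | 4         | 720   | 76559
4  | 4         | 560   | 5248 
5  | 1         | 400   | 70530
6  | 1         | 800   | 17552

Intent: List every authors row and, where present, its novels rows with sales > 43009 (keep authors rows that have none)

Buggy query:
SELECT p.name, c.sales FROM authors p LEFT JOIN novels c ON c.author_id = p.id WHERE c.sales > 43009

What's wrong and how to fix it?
Bug: Filtering c.sales in WHERE discards the NULL rows produced by LEFT JOIN, turning it into an inner join

Fix: Put 'c.sales > 43009' in the JOIN's ON clause instead of WHERE

Corrected query:
SELECT p.name, c.sales FROM authors p LEFT JOIN novels c ON c.author_id = p.id AND c.sales > 43009

Result:
name    | sales
--------+------
Tolkien | 70530
Atwood  | NULL 
Asimov  | NULL 
Orwell  | 76559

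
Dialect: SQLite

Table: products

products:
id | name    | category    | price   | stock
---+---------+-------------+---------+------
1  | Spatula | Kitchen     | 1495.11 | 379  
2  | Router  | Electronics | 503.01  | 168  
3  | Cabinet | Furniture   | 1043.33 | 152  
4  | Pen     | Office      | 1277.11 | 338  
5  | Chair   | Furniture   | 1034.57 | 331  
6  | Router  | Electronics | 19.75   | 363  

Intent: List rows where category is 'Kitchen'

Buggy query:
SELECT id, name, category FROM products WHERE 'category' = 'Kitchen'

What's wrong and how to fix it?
Bug: 'category' in single quotes is a string literal, not the column; the comparison is literal-vs-literal and never true

Fix: Remove the quotes around the column name (or use double quotes for an identifier)

Corrected query:
SELECT id, name, category FROM products WHERE category = 'Kitchen'

Result:
id | name    | category
---+---------+---------
1  | Spatula | Kitchen 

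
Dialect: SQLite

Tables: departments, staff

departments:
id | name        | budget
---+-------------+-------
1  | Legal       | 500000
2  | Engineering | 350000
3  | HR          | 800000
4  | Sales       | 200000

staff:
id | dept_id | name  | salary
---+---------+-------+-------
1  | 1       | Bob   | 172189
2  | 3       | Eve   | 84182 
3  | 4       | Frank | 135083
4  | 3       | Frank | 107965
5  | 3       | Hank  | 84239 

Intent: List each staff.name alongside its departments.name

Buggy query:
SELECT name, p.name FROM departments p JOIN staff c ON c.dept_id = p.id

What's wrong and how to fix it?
Bug: 'name' exists in both joined tables, so the database can't tell which one is meant

Fix: Prefix ambiguous columns with the table alias

Corrected query:
SELECT c.name, p.name FROM departments p JOIN staff c ON c.dept_id = p.id

Result:
name  | name 
------+------
Bob   | Legal
Eve   | HR   
Frank | Sales
Frank | HR   
Hank  | HR   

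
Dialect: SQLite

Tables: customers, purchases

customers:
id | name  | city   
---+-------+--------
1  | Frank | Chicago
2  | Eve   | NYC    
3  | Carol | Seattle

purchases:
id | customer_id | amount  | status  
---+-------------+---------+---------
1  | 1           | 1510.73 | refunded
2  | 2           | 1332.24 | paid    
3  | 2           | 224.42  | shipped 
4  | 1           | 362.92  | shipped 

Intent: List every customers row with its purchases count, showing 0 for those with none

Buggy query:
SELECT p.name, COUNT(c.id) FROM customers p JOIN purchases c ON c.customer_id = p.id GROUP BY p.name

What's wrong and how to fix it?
Bug: An inner join excludes parents with zero children

Fix: Use LEFT JOIN so parents without children still appear (COUNT(c.id) gives 0)

Corrected query:
SELECT p.name, COUNT(c.id) FROM customers p LEFT JOIN purchases c ON c.customer_id = p.id GROUP BY p.name

Result:
name  | COUNT(c.id)
------+------------
Carol | 0          
Eve   | 2          
Frank | 2          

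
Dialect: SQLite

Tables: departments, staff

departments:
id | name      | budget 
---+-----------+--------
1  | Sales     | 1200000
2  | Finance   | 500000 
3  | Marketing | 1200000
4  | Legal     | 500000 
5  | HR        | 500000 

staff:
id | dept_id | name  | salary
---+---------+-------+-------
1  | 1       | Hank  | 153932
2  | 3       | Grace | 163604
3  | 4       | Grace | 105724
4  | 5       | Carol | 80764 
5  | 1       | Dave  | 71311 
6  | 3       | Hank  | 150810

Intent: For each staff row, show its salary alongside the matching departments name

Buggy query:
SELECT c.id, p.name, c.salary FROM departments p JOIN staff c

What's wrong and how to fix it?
Bug: Missing join condition: each staff row is matched to all departments rows instead of just its own

Fix: Specify the join condition linking the foreign key to the parent id

Corrected query:
SELECT c.id, p.name, c.salary FROM departments p JOIN staff c ON c.dept_id = p.id

Result:
id | name      | salary
---+-----------+-------
1  | Sales     | 153932
2  | Marketing | 163604
3  | Legal     | 105724
4  | HR        | 80764 
5  | Sales     | 71311 
6  | Marketing | 150810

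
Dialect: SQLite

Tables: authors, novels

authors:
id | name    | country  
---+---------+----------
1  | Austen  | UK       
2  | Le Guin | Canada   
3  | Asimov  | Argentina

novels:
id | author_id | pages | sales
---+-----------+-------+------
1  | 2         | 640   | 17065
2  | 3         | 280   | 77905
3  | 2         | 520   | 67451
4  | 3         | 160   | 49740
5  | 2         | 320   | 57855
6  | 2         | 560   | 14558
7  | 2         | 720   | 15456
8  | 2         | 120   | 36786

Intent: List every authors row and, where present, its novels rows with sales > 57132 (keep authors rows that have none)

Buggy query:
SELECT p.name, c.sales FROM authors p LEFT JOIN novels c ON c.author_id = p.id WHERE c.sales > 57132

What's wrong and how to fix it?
Bug: A WHERE condition on the right-hand table after LEFT JOIN drops unmatched parents

Fix: Move the right-table condition into the ON clause so unmatched parents are kept

Corrected query:
SELECT p.name, c.sales FROM authors p LEFT JOIN novels c ON c.author_id = p.id AND c.sales > 57132

Result:
name    | sales
--------+------
Austen  | NULL 
Le Guin | 57855
Le Guin | 67451
Asimov  | 77905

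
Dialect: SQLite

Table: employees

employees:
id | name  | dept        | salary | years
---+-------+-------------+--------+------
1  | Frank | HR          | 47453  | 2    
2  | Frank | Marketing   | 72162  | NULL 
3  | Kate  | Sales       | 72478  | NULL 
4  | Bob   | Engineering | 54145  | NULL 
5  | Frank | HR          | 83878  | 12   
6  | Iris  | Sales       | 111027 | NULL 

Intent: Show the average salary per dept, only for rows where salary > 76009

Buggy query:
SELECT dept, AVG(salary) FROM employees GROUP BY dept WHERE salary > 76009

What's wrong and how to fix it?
Bug: WHERE cannot follow GROUP BY

Fix: Move the WHERE clause before GROUP BY

Corrected query:
SELECT dept, AVG(salary) FROM employees WHERE salary > 76009 GROUP BY dept

Result:
dept  | AVG(salary)
------+------------
HR    | 83878      
Sales | 111027     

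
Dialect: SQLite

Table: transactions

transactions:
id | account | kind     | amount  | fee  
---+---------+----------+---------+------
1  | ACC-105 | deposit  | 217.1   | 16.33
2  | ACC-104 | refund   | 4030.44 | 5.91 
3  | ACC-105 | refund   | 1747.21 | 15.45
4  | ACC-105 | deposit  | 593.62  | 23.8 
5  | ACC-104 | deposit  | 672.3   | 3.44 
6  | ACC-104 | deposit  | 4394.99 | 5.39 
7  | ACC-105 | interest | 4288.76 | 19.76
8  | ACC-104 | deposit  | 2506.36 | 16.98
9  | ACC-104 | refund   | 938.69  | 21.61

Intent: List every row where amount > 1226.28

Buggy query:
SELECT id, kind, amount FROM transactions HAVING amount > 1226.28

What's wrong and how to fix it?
Bug: This is a non-aggregate query (no GROUP BY, no aggregates), so in SQLite the HAVING clause is invalid here; a row-level condition belongs in WHERE

Fix: Use WHERE for row-level filtering

Corrected query:
SELECT id, kind, amount FROM transactions WHERE amount > 1226.28

Result:
id | kind     | amount 
---+----------+--------
2  | refund   | 4030.44
3  | refund   | 1747.21
6  | deposit  | 4394.99
7  | interest | 4288.76
8  | deposit  | 2506.36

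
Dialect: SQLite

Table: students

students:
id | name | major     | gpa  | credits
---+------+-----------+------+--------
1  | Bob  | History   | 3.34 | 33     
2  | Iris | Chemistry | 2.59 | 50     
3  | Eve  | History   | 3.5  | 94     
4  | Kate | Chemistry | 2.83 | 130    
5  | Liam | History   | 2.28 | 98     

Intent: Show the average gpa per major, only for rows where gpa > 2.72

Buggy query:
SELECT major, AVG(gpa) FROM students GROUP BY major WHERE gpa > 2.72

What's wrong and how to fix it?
Bug: WHERE cannot follow GROUP BY

Fix: Place WHERE between FROM and GROUP BY

Corrected query:
SELECT major, AVG(gpa) FROM students WHERE gpa > 2.72 GROUP BY major

Result:
major     | AVG(gpa)
----------+---------
Chemistry | 2.83    
History   | 3.42    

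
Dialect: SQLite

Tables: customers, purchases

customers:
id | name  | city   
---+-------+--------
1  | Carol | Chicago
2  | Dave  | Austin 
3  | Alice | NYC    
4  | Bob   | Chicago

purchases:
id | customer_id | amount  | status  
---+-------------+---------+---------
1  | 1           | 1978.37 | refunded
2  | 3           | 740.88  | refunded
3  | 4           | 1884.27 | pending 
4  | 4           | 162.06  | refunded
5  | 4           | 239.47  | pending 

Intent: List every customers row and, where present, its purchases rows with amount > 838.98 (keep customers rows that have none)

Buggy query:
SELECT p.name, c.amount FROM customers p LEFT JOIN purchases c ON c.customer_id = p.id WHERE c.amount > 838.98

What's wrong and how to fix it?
Bug: Filtering c.amount in WHERE discards the NULL rows produced by LEFT JOIN, turning it into an inner join

Fix: Put 'c.amount > 838.98' in the JOIN's ON clause instead of WHERE

Corrected query:
SELECT p.name, c.amount FROM customers p LEFT JOIN purchases c ON c.customer_id = p.id AND c.amount > 838.98

Result:
name  | amount 
------+--------
Carol | 1978.37
Dave  | NULL   
Alice | NULL   
Bob   | 1884.27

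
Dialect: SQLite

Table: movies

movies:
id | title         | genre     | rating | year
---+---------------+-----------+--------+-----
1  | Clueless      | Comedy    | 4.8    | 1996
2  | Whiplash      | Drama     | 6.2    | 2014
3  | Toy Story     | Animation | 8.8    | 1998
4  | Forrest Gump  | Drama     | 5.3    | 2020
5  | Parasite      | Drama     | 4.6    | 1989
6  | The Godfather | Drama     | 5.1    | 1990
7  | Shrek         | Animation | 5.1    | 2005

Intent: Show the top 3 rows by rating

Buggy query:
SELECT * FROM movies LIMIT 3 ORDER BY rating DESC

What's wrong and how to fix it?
Bug: ORDER BY cannot follow LIMIT; LIMIT is the final clause

Fix: Swap the clauses: ORDER BY first, then LIMIT

Corrected query:
SELECT * FROM movies ORDER BY rating DESC LIMIT 3

Result:
id | title        | genre     | rating | year
---+--------------+-----------+--------+-----
3  | Toy Story    | Animation | 8.8    | 1998
2  | Whiplash     | Drama     | 6.2    | 2014
4  | Forrest Gump | Drama     | 5.3    | 2020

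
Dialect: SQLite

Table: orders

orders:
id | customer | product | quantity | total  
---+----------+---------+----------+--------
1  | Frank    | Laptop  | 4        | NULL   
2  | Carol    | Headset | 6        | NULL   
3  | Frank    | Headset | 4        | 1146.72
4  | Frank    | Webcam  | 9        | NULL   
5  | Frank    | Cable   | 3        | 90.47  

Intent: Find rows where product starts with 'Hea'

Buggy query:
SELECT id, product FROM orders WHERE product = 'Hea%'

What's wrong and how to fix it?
Bug: '=' compares the literal string including the % character; pattern matching needs LIKE

Fix: Use LIKE for wildcard pattern matching

Corrected query:
SELECT id, product FROM orders WHERE product LIKE 'Hea%'

Result:
id | product
---+--------
2  | Headset
3  | Headset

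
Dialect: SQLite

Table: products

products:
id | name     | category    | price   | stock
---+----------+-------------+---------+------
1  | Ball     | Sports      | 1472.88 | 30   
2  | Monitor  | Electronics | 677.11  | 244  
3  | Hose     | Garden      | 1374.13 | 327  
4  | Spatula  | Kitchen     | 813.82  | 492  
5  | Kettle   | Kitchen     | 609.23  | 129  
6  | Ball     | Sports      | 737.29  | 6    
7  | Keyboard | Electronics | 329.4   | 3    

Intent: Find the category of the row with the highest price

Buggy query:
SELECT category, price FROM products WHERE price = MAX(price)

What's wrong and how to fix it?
Bug: WHERE is evaluated per row; an aggregate over the whole table isn't defined there

Fix: Wrap MAX in a scalar subquery so WHERE compares against a single value

Corrected query:
SELECT category, price FROM products WHERE price = (SELECT MAX(price) FROM products)

Result:
category | price  
---------+--------
Sports   | 1472.88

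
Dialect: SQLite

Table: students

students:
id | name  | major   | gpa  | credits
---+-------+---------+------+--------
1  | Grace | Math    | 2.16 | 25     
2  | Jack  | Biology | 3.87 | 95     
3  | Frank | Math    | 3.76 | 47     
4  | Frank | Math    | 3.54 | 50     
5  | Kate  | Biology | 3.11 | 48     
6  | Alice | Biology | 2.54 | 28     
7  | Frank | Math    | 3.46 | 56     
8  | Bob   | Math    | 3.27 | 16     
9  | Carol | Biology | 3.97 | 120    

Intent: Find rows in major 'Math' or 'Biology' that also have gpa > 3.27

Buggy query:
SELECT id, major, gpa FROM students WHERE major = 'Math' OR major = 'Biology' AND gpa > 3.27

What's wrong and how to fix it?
Bug: Without parentheses, AND is evaluated before OR, so the gpa filter only applies to the 'Biology' branch

Fix: Group the OR with parentheses (or use IN), then AND the threshold

Corrected query:
SELECT id, major, gpa FROM students WHERE (major = 'Math' OR major = 'Biology') AND gpa > 3.27

Result:
id | major   | gpa 
---+---------+-----
2  | Biology | 3.87
3  | Math    | 3.76
4  | Math    | 3.54
7  | Math    | 3.46
9  | Biology | 3.97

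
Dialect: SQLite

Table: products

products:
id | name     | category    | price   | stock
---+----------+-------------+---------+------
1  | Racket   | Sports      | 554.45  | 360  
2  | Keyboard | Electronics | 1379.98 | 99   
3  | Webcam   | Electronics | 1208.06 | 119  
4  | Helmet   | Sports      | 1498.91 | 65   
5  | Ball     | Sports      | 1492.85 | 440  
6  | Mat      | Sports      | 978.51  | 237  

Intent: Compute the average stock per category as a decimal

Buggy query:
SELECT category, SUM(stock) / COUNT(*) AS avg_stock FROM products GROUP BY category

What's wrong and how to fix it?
Bug: Both operands are integers, so '/' performs integer division and truncates

Fix: Multiply by 1.0 (or CAST to REAL) to force floating-point division

Corrected query:
SELECT category, SUM(stock) * 1.0 / COUNT(*) AS avg_stock FROM products GROUP BY category

Result:
category    | avg_stock
------------+----------
Electronics | 109      
Sports      | 275.5    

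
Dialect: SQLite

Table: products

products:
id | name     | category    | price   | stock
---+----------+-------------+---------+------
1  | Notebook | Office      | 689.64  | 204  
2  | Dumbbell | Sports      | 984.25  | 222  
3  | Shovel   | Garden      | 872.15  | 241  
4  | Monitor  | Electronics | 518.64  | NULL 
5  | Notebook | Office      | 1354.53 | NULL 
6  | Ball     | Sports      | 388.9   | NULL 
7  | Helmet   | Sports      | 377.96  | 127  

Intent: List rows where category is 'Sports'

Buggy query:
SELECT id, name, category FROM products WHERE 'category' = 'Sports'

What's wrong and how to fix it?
Bug: 'category' in single quotes is a string literal, not the column; the comparison is literal-vs-literal and never true

Fix: Reference the column as category without single quotes

Corrected query:
SELECT id, name, category FROM products WHERE category = 'Sports'

Result:
id | name     | category
---+----------+---------
2  | Dumbbell | Sports  
6  | Ball     | Sports  
7  | Helmet   | Sports  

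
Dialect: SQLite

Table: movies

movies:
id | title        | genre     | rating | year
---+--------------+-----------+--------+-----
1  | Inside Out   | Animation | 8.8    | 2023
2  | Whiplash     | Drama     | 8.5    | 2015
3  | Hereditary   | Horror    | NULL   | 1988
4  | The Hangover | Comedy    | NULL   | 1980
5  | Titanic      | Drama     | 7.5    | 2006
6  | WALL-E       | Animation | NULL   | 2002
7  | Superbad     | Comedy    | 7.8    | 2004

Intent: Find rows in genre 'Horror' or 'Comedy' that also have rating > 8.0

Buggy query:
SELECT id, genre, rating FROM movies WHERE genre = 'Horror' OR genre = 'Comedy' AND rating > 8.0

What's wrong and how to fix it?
Bug: AND binds tighter than OR, so this parses as genre = 'Horror' OR (genre = 'Comedy' AND rating > 8.0)

Fix: Add parentheses around the OR so the AND applies to both alternatives

Corrected query:
SELECT id, genre, rating FROM movies WHERE (genre = 'Horror' OR genre = 'Comedy') AND rating > 8.0

Result:
(no rows)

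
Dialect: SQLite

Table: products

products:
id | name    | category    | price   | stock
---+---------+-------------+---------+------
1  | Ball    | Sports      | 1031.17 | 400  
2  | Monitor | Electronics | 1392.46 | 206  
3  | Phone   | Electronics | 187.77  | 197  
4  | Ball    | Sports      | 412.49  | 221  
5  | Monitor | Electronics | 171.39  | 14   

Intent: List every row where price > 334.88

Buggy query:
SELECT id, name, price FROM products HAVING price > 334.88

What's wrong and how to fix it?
Bug: HAVING filters the output of aggregation, but this query has no GROUP BY and no aggregate functions, so SQLite rejects it (HAVING clause on a non-aggregate query); the condition here is per row

Fix: Replace HAVING with WHERE since the condition applies to individual rows

Corrected query:
SELECT id, name, price FROM products WHERE price > 334.88

Result:
id | name    | price  
---+---------+--------
1  | Ball    | 1031.17
2  | Monitor | 1392.46
4  | Ball    | 412.49 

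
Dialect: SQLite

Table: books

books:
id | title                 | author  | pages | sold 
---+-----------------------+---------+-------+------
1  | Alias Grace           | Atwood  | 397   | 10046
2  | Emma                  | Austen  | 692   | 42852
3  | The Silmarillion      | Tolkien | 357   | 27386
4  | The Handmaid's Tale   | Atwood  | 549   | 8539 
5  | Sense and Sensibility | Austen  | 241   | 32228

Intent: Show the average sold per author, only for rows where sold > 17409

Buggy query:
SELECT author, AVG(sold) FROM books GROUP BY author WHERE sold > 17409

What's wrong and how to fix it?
Bug: WHERE cannot follow GROUP BY

Fix: Place WHERE between FROM and GROUP BY

Corrected query:
SELECT author, AVG(sold) FROM books WHERE sold > 17409 GROUP BY author

Result:
author  | AVG(sold)
--------+----------
Austen  | 37540    
Tolkien | 27386    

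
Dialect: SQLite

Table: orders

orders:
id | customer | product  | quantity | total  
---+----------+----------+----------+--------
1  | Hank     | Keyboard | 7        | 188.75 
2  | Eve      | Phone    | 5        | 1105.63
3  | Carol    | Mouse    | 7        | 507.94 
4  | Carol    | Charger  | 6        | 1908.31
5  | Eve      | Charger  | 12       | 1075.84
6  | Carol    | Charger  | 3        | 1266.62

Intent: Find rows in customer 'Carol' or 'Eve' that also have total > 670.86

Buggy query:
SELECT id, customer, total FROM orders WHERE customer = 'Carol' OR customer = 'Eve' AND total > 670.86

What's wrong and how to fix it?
Bug: Without parentheses, AND is evaluated before OR, so the total filter only applies to the 'Eve' branch

Fix: Add parentheses around the OR so the AND applies to both alternatives

Corrected query:
SELECT id, customer, total FROM orders WHERE (customer = 'Carol' OR customer = 'Eve') AND total > 670.86

Result:
id | customer | total  
---+----------+--------
2  | Eve      | 1105.63
4  | Carol    | 1908.31
5  | Eve      | 1075.84
6  | Carol    | 1266.62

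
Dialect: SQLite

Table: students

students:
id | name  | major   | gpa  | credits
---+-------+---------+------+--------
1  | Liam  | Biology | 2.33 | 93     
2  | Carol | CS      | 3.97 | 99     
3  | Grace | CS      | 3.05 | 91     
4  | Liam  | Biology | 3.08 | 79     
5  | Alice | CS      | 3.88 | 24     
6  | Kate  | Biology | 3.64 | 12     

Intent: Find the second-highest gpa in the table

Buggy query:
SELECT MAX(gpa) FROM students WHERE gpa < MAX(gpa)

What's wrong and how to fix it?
Bug: MAX(gpa) on the right of the comparison is an aggregate-in-WHERE error

Fix: Compute the overall MAX in a subquery, then take MAX of rows below it

Corrected query:
SELECT MAX(gpa) FROM students WHERE gpa < (SELECT MAX(gpa) FROM students)

Result:
MAX(gpa)
--------
3.88    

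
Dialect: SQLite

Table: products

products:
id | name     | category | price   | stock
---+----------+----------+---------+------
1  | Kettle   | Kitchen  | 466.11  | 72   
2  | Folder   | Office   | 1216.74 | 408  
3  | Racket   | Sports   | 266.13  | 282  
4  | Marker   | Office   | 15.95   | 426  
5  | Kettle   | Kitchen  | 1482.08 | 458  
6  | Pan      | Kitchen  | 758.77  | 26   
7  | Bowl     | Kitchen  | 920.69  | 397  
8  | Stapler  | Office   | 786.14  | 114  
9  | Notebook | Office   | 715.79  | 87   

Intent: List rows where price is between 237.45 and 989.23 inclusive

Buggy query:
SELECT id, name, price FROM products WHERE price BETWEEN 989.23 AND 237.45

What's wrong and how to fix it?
Bug: The bounds are reversed; BETWEEN a AND b requires a <= b to match anything

Fix: Swap the bounds so the smaller value comes first

Corrected query:
SELECT id, name, price FROM products WHERE price BETWEEN 237.45 AND 989.23

Result:
id | name     | price 
---+----------+-------
1  | Kettle   | 466.11
3  | Racket   | 266.13
6  | Pan      | 758.77
7  | Bowl     | 920.69
8  | Stapler  | 786.14
9  | Notebook | 715.79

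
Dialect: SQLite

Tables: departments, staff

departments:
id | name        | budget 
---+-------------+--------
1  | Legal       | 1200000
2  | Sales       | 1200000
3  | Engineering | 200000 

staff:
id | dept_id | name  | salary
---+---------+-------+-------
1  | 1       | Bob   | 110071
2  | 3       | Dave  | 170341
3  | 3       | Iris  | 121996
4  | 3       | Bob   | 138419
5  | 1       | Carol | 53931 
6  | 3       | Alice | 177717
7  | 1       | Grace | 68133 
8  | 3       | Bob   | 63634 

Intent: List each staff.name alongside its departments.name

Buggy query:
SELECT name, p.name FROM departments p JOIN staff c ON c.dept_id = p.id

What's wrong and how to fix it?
Bug: Both tables have a 'name' column; the unqualified reference is ambiguous

Fix: Qualify the column with its table alias (c.name)

Corrected query:
SELECT c.name, p.name FROM departments p JOIN staff c ON c.dept_id = p.id

Result:
name  | name       
------+------------
Bob   | Legal      
Dave  | Engineering
Iris  | Engineering
Bob   | Engineering
Carol | Legal      
Alice | Engineering
Grace | Legal      
Bob   | Engineering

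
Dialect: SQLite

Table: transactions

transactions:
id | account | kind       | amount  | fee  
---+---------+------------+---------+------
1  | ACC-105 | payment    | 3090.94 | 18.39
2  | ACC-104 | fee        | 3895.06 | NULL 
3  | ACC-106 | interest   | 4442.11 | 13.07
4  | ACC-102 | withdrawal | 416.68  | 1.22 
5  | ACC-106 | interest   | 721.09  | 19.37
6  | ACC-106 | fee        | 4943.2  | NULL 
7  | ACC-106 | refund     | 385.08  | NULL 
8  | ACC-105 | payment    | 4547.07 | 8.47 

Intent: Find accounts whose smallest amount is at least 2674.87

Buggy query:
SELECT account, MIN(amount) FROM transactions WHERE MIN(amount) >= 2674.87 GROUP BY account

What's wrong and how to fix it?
Bug: Aggregates like MIN are computed per group after WHERE runs

Fix: Replace WHERE with HAVING after the GROUP BY

Corrected query:
SELECT account, MIN(amount) FROM transactions GROUP BY account HAVING MIN(amount) >= 2674.87

Result:
account | MIN(amount)
--------+------------
ACC-104 | 3895.06    
ACC-105 | 3090.94    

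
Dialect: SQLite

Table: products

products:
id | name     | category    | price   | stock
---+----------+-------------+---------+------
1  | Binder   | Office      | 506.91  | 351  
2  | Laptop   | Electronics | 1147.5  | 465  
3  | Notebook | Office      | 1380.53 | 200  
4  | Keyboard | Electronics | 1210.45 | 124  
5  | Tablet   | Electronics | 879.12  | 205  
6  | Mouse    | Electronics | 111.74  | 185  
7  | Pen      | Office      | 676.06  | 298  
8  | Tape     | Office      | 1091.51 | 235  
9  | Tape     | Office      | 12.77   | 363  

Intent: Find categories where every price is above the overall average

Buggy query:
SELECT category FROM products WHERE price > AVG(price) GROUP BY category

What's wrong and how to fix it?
Bug: WHERE evaluates per row before aggregation, so AVG() is unavailable

Fix: Compute the overall average in a scalar subquery and compare each group's MIN against it in HAVING

Corrected query:
SELECT category FROM products GROUP BY category HAVING MIN(price) > (SELECT AVG(price) FROM products)

Result:
(no rows)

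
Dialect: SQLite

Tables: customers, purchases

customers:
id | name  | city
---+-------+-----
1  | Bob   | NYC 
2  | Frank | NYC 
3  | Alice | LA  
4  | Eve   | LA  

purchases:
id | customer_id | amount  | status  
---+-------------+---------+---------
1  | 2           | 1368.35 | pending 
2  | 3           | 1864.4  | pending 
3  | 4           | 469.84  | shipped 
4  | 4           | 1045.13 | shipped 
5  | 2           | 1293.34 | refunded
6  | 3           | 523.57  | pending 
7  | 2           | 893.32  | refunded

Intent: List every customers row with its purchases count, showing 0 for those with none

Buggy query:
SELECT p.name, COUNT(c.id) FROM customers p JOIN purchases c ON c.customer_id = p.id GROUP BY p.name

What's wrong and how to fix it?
Bug: INNER JOIN drops customers rows that have no matching purchases rows

Fix: Switch to LEFT JOIN to retain unmatched parent rows

Corrected query:
SELECT p.name, COUNT(c.id) FROM customers p LEFT JOIN purchases c ON c.customer_id = p.id GROUP BY p.name

Result:
name  | COUNT(c.id)
------+------------
Alice | 2          
Bob   | 0          
Eve   | 2          
Frank | 3          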